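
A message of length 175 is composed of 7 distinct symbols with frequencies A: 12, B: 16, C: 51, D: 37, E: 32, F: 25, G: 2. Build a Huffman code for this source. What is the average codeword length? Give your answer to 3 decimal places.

2.566 bits/symbol

Probabilities are the counts divided by 175.
Repeatedly combine the two least-probable nodes; the expected code length is the sum of the merged weights.
merge 2/175 + 12/175 → 2/25
merge 2/25 + 16/175 → 6/35
merge 1/7 + 6/35 → 11/35
merge 32/175 + 37/175 → 69/175
merge 51/175 + 11/35 → 106/175
merge 69/175 + 106/175 → 1
L = 2/25 + 6/35 + 11/35 + 69/175 + 106/175 + 1 = 449/175 ≈ 2.566 bits/symbol.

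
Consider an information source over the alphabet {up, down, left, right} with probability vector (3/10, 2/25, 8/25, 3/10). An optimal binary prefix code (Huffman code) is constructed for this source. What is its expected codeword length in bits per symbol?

Repeatedly combine the two least-probable nodes; the expected code length is the sum of the merged weights.
merge 2/25 + 3/10 → 19/50
merge 3/10 + 8/25 → 31/50
merge 19/50 + 31/50 → 1
L = 19/50 + 31/50 + 1 = 2 bits/symbol.

2 bits/symbol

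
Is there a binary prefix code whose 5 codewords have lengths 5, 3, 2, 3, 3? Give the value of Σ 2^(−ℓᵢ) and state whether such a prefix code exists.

With common denominator 2^5 = 32: Σ 2^(−ℓᵢ) = 1/32 + 4/32 + 8/32 + 4/32 + 4/32 = 21/32 = 0.65625.
Kraft's inequality requires Σ ≤ 1; here Σ = 0.65625 ≤ 1, so such a prefix code exists.

0.65625; yes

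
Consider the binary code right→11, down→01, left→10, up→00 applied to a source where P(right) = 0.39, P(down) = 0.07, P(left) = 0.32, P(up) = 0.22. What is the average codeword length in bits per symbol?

2 bits/symbol

L̄ = Σ pᵢ·ℓᵢ = 0.39·2 + 0.07·2 + 0.32·2 + 0.22·2 = 2 bits/symbol.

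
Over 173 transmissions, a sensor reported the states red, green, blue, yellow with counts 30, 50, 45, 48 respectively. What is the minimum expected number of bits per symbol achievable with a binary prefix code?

Probabilities are the counts divided by 173.
Repeatedly combine the two least-probable nodes; the expected code length is the sum of the merged weights.
merge 30/173 + 45/173 → 75/173
merge 48/173 + 50/173 → 98/173
merge 75/173 + 98/173 → 1
L = 75/173 + 98/173 + 1 = 2 bits/symbol.

2 bits/symbol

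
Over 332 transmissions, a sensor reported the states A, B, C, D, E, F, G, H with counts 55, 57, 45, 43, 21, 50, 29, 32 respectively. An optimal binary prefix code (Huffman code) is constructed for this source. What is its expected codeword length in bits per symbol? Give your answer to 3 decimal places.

Probabilities are the counts divided by 332.
Repeatedly combine the two least-probable nodes; the expected code length is the sum of the merged weights.
merge 21/332 + 29/332 → 25/166
merge 8/83 + 43/332 → 75/332
merge 45/332 + 25/166 → 95/332
merge 25/166 + 55/332 → 105/332
merge 57/332 + 75/332 → 33/83
merge 95/332 + 105/332 → 50/83
merge 33/83 + 50/83 → 1
L = 25/166 + 75/332 + 95/332 + 105/332 + 33/83 + 50/83 + 1 = 989/332 ≈ 2.979 bits/symbol.

2.979 bits/symbol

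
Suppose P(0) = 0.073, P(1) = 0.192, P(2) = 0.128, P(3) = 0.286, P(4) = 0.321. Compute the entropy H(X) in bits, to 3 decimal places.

H = −Σ pᵢ log₂ pᵢ.
−0.073·log₂(0.073) = 0.2756
−0.192·log₂(0.192) = 0.4571
−0.128·log₂(0.128) = 0.3796
−0.286·log₂(0.286) = 0.5165
−0.321·log₂(0.321) = 0.5262
Sum ≈ 2.1551 → 2.155 bits.

2.155 bits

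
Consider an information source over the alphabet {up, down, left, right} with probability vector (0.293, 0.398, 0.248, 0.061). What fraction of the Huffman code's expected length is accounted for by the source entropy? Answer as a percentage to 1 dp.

Entropy H = −Σ p log₂ p ≈ 1.7929 bits.
Huffman merges: 61/1000+31/125→309/1000; 293/1000+309/1000→301/500; 199/500+301/500→1. L = 1911/1000 ≈ 1.9110.
Efficiency = H/L = 1.7929/1.9110 = 93.8%.

93.8%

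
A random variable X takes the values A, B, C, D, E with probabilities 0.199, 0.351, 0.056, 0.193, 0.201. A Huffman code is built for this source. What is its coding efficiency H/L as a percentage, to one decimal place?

Entropy H = −Σ p log₂ p ≈ 2.1499 bits.
Huffman merges: 7/125+193/1000→249/1000; 199/1000+201/1000→2/5; 249/1000+351/1000→3/5; 2/5+3/5→1. L = 2249/1000 ≈ 2.2490.
Efficiency = H/L = 2.1499/2.2490 = 95.6%.

95.6%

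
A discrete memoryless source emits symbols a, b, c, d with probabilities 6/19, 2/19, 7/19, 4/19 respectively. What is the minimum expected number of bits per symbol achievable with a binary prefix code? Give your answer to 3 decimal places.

1.947 bits/symbol

Repeatedly combine the two least-probable nodes; the expected code length is the sum of the merged weights.
merge 2/19 + 4/19 → 6/19
merge 6/19 + 6/19 → 12/19
merge 7/19 + 12/19 → 1
L = 6/19 + 12/19 + 1 = 37/19 ≈ 1.947 bits/symbol.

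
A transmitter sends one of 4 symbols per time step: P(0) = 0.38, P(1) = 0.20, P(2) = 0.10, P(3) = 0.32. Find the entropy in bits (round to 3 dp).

1.853 bits

H = −Σ pᵢ log₂ pᵢ.
−0.38·log₂(0.38) = 0.5305
−0.20·log₂(0.20) = 0.4644
−0.10·log₂(0.10) = 0.3322
−0.32·log₂(0.32) = 0.5260
Sum ≈ 1.8531 → 1.853 bits.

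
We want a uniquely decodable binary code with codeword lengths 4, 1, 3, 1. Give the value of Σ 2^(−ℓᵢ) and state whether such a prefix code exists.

With common denominator 2^4 = 16: Σ 2^(−ℓᵢ) = 1/16 + 8/16 + 2/16 + 8/16 = 19/16 = 1.1875.
Kraft's inequality requires Σ ≤ 1; here Σ = 1.1875 > 1, so no such prefix code exists.

1.1875; no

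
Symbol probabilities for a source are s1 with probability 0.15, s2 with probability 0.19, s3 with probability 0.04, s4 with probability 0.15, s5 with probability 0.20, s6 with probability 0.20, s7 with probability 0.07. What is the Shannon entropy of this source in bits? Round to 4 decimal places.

H = −Σ pᵢ log₂ pᵢ.
−0.15·log₂(0.15) = 0.4105
−0.19·log₂(0.19) = 0.4552
−0.04·log₂(0.04) = 0.1858
−0.15·log₂(0.15) = 0.4105
−0.20·log₂(0.20) = 0.4644
−0.20·log₂(0.20) = 0.4644
−0.07·log₂(0.07) = 0.2686
Sum ≈ 2.6594 → 2.6594 bits.

2.6594 bits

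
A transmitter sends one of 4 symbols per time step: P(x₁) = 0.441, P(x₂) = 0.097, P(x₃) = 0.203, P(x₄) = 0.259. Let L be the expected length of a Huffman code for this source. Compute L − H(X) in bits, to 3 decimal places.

Entropy H = −Σ p log₂ p ≈ 1.8192 bits.
Huffman merges: 97/1000+203/1000→3/10; 259/1000+3/10→559/1000; 441/1000+559/1000→1. L = 1859/1000 ≈ 1.8590.
L − H = 1.8590 − 1.8192 = 0.040 bits.

0.040 bits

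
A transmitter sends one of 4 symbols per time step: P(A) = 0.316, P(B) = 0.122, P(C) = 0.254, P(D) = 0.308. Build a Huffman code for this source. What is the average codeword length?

2 bits/symbol

Repeatedly combine the two least-probable nodes; the expected code length is the sum of the merged weights.
merge 61/500 + 127/500 → 47/125
merge 77/250 + 79/250 → 78/125
merge 47/125 + 78/125 → 1
L = 47/125 + 78/125 + 1 = 2 bits/symbol.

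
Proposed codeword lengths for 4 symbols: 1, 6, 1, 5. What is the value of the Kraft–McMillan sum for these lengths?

1.046875

With common denominator 2^6 = 64: Σ 2^(−ℓᵢ) = 32/64 + 1/64 + 32/64 + 2/64 = 67/64 = 1.046875.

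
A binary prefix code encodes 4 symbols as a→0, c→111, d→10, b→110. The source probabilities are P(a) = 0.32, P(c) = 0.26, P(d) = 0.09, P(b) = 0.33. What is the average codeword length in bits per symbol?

2.27 bits/symbol

L̄ = Σ pᵢ·ℓᵢ = 0.32·1 + 0.26·3 + 0.09·2 + 0.33·3 = 2.27 bits/symbol.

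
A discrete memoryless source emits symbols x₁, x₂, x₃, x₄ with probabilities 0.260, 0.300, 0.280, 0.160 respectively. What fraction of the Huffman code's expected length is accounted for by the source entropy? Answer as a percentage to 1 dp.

98.2%

Entropy H = −Σ p log₂ p ≈ 1.9636 bits.
Huffman merges: 4/25+13/50→21/50; 7/25+3/10→29/50; 21/50+29/50→1. L = 2 ≈ 2.0000.
Efficiency = H/L = 1.9636/2.0000 = 98.2%.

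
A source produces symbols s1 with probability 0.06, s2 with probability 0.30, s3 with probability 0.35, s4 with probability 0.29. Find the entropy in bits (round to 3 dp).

1.813 bits

H = −Σ pᵢ log₂ pᵢ.
−0.06·log₂(0.06) = 0.2435
−0.30·log₂(0.30) = 0.5211
−0.35·log₂(0.35) = 0.5301
−0.29·log₂(0.29) = 0.5179
Sum ≈ 1.8126 → 1.813 bits.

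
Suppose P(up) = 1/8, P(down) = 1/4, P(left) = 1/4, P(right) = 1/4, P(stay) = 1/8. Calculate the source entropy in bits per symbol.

Each probability is a power of 1/2, so log₂(1/p) is an integer.
H = Σ p·log₂(1/p) = 1/8·3 + 1/4·2 + 1/4·2 + 1/4·2 + 1/8·3 = 2.25 bits.

2.25 bits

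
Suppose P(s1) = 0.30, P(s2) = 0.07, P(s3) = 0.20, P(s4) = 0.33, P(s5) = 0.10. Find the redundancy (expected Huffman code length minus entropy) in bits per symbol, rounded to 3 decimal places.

0.056 bits

Entropy H = −Σ p log₂ p ≈ 2.1140 bits.
Huffman merges: 7/100+1/10→17/100; 17/100+1/5→37/100; 3/10+33/100→63/100; 37/100+63/100→1. L = 217/100 ≈ 2.1700.
L − H = 2.1700 − 2.1140 = 0.056 bits.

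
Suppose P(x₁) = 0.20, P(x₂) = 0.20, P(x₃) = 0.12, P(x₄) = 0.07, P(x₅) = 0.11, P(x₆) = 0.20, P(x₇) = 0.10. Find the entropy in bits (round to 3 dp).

2.711 bits

H = −Σ pᵢ log₂ pᵢ.
−0.20·log₂(0.20) = 0.4644
−0.20·log₂(0.20) = 0.4644
−0.12·log₂(0.12) = 0.3671
−0.07·log₂(0.07) = 0.2686
−0.11·log₂(0.11) = 0.3503
−0.20·log₂(0.20) = 0.4644
−0.10·log₂(0.10) = 0.3322
Sum ≈ 2.7113 → 2.711 bits.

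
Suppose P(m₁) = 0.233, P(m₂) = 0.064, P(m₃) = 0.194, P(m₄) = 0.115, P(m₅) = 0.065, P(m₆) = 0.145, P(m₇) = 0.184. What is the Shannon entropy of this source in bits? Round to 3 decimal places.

H = −Σ pᵢ log₂ pᵢ.
−0.233·log₂(0.233) = 0.4897
−0.064·log₂(0.064) = 0.2538
−0.194·log₂(0.194) = 0.4590
−0.115·log₂(0.115) = 0.3588
−0.065·log₂(0.065) = 0.2563
−0.145·log₂(0.145) = 0.4040
−0.184·log₂(0.184) = 0.4494
Sum ≈ 2.6709 → 2.671 bits.

2.671 bits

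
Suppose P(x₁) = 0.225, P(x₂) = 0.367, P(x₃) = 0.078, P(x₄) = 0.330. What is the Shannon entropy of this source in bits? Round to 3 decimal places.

1.830 bits

H = −Σ pᵢ log₂ pᵢ.
−0.225·log₂(0.225) = 0.4842
−0.367·log₂(0.367) = 0.5307
−0.078·log₂(0.078) = 0.2871
−0.330·log₂(0.330) = 0.5278
Sum ≈ 1.8298 → 1.830 bits.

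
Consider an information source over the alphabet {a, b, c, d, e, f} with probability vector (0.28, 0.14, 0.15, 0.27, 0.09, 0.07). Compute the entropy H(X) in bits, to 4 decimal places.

2.4131 bits

H = −Σ pᵢ log₂ pᵢ.
−0.28·log₂(0.28) = 0.5142
−0.14·log₂(0.14) = 0.3971
−0.15·log₂(0.15) = 0.4105
−0.27·log₂(0.27) = 0.5100
−0.09·log₂(0.09) = 0.3127
−0.07·log₂(0.07) = 0.2686
Sum ≈ 2.4131 → 2.4131 bits.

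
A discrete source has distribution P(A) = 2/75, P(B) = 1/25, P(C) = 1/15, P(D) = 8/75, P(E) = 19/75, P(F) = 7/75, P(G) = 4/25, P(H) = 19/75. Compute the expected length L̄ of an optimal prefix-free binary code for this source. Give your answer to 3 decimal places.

Repeatedly combine the two least-probable nodes; the expected code length is the sum of the merged weights.
merge 2/75 + 1/25 → 1/15
merge 1/15 + 1/15 → 2/15
merge 7/75 + 8/75 → 1/5
merge 2/15 + 4/25 → 22/75
merge 1/5 + 19/75 → 34/75
merge 19/75 + 22/75 → 41/75
merge 34/75 + 41/75 → 1
L = 1/15 + 2/15 + 1/5 + 22/75 + 34/75 + 41/75 + 1 = 202/75 ≈ 2.693 bits/symbol.

2.693 bits/symbol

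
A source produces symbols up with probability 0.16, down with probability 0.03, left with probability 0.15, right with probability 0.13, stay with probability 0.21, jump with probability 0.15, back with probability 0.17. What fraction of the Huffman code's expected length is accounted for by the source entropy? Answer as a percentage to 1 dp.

96.6%

Entropy H = −Σ p log₂ p ≈ 2.6859 bits.
Huffman merges: 3/100+13/100→4/25; 3/20+3/20→3/10; 4/25+4/25→8/25; 17/100+21/100→19/50; 3/10+8/25→31/50; 19/50+31/50→1. L = 139/50 ≈ 2.7800.
Efficiency = H/L = 2.6859/2.7800 = 96.6%.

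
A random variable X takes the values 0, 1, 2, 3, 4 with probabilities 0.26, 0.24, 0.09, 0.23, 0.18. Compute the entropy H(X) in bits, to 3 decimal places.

H = −Σ pᵢ log₂ pᵢ.
−0.26·log₂(0.26) = 0.5053
−0.24·log₂(0.24) = 0.4941
−0.09·log₂(0.09) = 0.3127
−0.23·log₂(0.23) = 0.4877
−0.18·log₂(0.18) = 0.4453
Sum ≈ 2.2451 → 2.245 bits.

2.245 bits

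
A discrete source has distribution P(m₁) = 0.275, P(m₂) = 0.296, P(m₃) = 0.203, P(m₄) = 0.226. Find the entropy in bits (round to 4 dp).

1.9840 bits

H = −Σ pᵢ log₂ pᵢ.
−0.275·log₂(0.275) = 0.5122
−0.296·log₂(0.296) = 0.5199
−0.203·log₂(0.203) = 0.4670
−0.226·log₂(0.226) = 0.4849
Sum ≈ 1.9840 → 1.9840 bits.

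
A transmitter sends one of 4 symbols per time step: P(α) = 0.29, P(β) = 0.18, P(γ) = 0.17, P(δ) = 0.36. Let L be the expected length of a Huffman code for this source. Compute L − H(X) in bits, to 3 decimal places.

0.062 bits

Entropy H = −Σ p log₂ p ≈ 1.9284 bits.
Huffman merges: 17/100+9/50→7/20; 29/100+7/20→16/25; 9/25+16/25→1. L = 199/100 ≈ 1.9900.
L − H = 1.9900 − 1.9284 = 0.062 bits.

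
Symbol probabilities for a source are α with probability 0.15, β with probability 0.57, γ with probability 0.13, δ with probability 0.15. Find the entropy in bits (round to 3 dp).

H = −Σ pᵢ log₂ pᵢ.
−0.15·log₂(0.15) = 0.4105
−0.57·log₂(0.57) = 0.4623
−0.13·log₂(0.13) = 0.3826
−0.15·log₂(0.15) = 0.4105
Sum ≈ 1.6660 → 1.666 bits.

1.666 bits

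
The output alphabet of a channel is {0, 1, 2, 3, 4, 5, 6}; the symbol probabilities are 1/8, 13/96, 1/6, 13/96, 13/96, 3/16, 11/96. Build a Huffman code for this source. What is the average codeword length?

2.8125 bits/symbol

Repeatedly combine the two least-probable nodes; the expected code length is the sum of the merged weights.
merge 11/96 + 1/8 → 23/96
merge 13/96 + 13/96 → 13/48
merge 13/96 + 1/6 → 29/96
merge 3/16 + 23/96 → 41/96
merge 13/48 + 29/96 → 55/96
merge 41/96 + 55/96 → 1
L = 23/96 + 13/48 + 29/96 + 41/96 + 55/96 + 1 = 45/16 = 2.8125 bits/symbol.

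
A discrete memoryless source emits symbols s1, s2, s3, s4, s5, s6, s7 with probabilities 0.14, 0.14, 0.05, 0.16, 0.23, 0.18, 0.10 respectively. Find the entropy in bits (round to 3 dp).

2.699 bits

H = −Σ pᵢ log₂ pᵢ.
−0.14·log₂(0.14) = 0.3971
−0.14·log₂(0.14) = 0.3971
−0.05·log₂(0.05) = 0.2161
−0.16·log₂(0.16) = 0.4230
−0.23·log₂(0.23) = 0.4877
−0.18·log₂(0.18) = 0.4453
−0.10·log₂(0.10) = 0.3322
Sum ≈ 2.6985 → 2.699 bits.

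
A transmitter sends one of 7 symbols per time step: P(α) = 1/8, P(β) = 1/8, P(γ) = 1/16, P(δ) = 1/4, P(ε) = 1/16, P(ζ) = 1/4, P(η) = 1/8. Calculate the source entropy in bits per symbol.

2.625 bits

Each probability is a power of 1/2, so log₂(1/p) is an integer.
H = Σ p·log₂(1/p) = 1/8·3 + 1/8·3 + 1/16·4 + 1/4·2 + 1/16·4 + 1/4·2 + 1/8·3 = 2.625 bits.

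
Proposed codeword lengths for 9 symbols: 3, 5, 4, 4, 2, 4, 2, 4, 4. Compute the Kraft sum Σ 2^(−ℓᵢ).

0.96875

With common denominator 2^5 = 32: Σ 2^(−ℓᵢ) = 4/32 + 1/32 + 2/32 + 2/32 + 8/32 + 2/32 + 8/32 + 2/32 + 2/32 = 31/32 = 0.96875.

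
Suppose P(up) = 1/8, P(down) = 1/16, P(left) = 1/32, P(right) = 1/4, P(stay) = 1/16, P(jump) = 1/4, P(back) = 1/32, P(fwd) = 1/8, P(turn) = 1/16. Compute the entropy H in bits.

Each probability is a power of 1/2, so log₂(1/p) is an integer.
H = Σ p·log₂(1/p) = 1/8·3 + 1/16·4 + 1/32·5 + 1/4·2 + 1/16·4 + 1/4·2 + 1/32·5 + 1/8·3 + 1/16·4 = 2.8125 bits.

2.8125 bits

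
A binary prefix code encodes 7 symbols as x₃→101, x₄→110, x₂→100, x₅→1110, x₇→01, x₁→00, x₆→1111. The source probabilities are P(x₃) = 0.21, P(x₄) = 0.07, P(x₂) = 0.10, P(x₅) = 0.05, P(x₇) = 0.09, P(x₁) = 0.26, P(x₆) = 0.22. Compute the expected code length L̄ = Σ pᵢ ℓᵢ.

L̄ = Σ pᵢ·ℓᵢ = 0.21·3 + 0.07·3 + 0.10·3 + 0.05·4 + 0.09·2 + 0.26·2 + 0.22·4 = 2.92 bits/symbol.

2.92 bits/symbol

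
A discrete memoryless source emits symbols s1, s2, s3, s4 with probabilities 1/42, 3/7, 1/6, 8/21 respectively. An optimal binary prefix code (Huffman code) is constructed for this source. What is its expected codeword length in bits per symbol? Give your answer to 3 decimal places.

1.762 bits/symbol

Repeatedly combine the two least-probable nodes; the expected code length is the sum of the merged weights.
merge 1/42 + 1/6 → 4/21
merge 4/21 + 8/21 → 4/7
merge 3/7 + 4/7 → 1
L = 4/21 + 4/7 + 1 = 37/21 ≈ 1.762 bits/symbol.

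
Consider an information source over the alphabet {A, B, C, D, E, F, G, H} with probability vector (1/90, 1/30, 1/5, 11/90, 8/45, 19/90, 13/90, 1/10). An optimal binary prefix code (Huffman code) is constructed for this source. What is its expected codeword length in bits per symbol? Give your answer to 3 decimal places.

Repeatedly combine the two least-probable nodes; the expected code length is the sum of the merged weights.
merge 1/90 + 1/30 → 2/45
merge 2/45 + 1/10 → 13/90
merge 11/90 + 13/90 → 4/15
merge 13/90 + 8/45 → 29/90
merge 1/5 + 19/90 → 37/90
merge 4/15 + 29/90 → 53/90
merge 37/90 + 53/90 → 1
L = 2/45 + 13/90 + 4/15 + 29/90 + 37/90 + 53/90 + 1 = 25/9 ≈ 2.778 bits/symbol.

2.778 bits/symbol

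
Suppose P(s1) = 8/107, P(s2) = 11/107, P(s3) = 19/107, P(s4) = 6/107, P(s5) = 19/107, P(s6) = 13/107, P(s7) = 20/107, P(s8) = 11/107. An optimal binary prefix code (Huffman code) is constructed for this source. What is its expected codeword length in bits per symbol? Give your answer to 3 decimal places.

2.944 bits/symbol

Repeatedly combine the two least-probable nodes; the expected code length is the sum of the merged weights.
merge 6/107 + 8/107 → 14/107
merge 11/107 + 11/107 → 22/107
merge 13/107 + 14/107 → 27/107
merge 19/107 + 19/107 → 38/107
merge 20/107 + 22/107 → 42/107
merge 27/107 + 38/107 → 65/107
merge 42/107 + 65/107 → 1
L = 14/107 + 22/107 + 27/107 + 38/107 + 42/107 + 65/107 + 1 = 315/107 ≈ 2.944 bits/symbol.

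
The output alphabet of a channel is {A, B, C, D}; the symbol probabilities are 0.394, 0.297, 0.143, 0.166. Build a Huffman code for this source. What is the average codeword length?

Repeatedly combine the two least-probable nodes; the expected code length is the sum of the merged weights.
merge 143/1000 + 83/500 → 309/1000
merge 297/1000 + 309/1000 → 303/500
merge 197/500 + 303/500 → 1
L = 309/1000 + 303/500 + 1 = 383/200 = 1.915 bits/symbol.

1.915 bits/symbol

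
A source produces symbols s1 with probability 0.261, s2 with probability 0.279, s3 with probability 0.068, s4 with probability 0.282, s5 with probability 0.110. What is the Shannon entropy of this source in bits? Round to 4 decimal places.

H = −Σ pᵢ log₂ pᵢ.
−0.261·log₂(0.261) = 0.5058
−0.279·log₂(0.279) = 0.5138
−0.068·log₂(0.068) = 0.2637
−0.282·log₂(0.282) = 0.5150
−0.110·log₂(0.110) = 0.3503
Sum ≈ 2.1486 → 2.1486 bits.

2.1486 bits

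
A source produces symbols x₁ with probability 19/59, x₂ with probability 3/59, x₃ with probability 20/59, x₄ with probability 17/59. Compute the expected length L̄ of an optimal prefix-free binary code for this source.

2 bits/symbol

Repeatedly combine the two least-probable nodes; the expected code length is the sum of the merged weights.
merge 3/59 + 17/59 → 20/59
merge 19/59 + 20/59 → 39/59
merge 20/59 + 39/59 → 1
L = 20/59 + 39/59 + 1 = 2 bits/symbol.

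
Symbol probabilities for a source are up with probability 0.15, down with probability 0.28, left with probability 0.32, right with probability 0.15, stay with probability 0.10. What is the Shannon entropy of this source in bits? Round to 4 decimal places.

H = −Σ pᵢ log₂ pᵢ.
−0.15·log₂(0.15) = 0.4105
−0.28·log₂(0.28) = 0.5142
−0.32·log₂(0.32) = 0.5260
−0.15·log₂(0.15) = 0.4105
−0.10·log₂(0.10) = 0.3322
Sum ≈ 2.1935 → 2.1935 bits.

2.1935 bits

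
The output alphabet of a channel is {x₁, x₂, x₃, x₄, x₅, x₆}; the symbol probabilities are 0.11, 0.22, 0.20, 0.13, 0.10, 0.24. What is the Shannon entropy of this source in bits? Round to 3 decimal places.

2.504 bits

H = −Σ pᵢ log₂ pᵢ.
−0.11·log₂(0.11) = 0.3503
−0.22·log₂(0.22) = 0.4806
−0.20·log₂(0.20) = 0.4644
−0.13·log₂(0.13) = 0.3826
−0.10·log₂(0.10) = 0.3322
−0.24·log₂(0.24) = 0.4941
Sum ≈ 2.5042 → 2.504 bits.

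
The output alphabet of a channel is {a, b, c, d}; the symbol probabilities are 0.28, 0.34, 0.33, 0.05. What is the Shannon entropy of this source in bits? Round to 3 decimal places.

H = −Σ pᵢ log₂ pᵢ.
−0.28·log₂(0.28) = 0.5142
−0.34·log₂(0.34) = 0.5292
−0.33·log₂(0.33) = 0.5278
−0.05·log₂(0.05) = 0.2161
Sum ≈ 1.7873 → 1.787 bits.

1.787 bits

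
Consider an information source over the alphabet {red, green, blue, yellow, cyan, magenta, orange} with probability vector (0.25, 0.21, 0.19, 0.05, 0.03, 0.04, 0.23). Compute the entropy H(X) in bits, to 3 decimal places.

2.469 bits

H = −Σ pᵢ log₂ pᵢ.
−0.25·log₂(0.25) = 0.5000
−0.21·log₂(0.21) = 0.4728
−0.19·log₂(0.19) = 0.4552
−0.05·log₂(0.05) = 0.2161
−0.03·log₂(0.03) = 0.1518
−0.04·log₂(0.04) = 0.1858
−0.23·log₂(0.23) = 0.4877
Sum ≈ 2.4693 → 2.469 bits.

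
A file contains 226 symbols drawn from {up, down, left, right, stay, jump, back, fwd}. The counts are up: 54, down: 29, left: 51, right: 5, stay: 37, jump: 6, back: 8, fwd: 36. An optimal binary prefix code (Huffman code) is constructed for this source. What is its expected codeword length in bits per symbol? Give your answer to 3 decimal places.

Probabilities are the counts divided by 226.
Repeatedly combine the two least-probable nodes; the expected code length is the sum of the merged weights.
merge 5/226 + 3/113 → 11/226
merge 4/113 + 11/226 → 19/226
merge 19/226 + 29/226 → 24/113
merge 18/113 + 37/226 → 73/226
merge 24/113 + 51/226 → 99/226
merge 27/113 + 73/226 → 127/226
merge 99/226 + 127/226 → 1
L = 11/226 + 19/226 + 24/113 + 73/226 + 99/226 + 127/226 + 1 = 603/226 ≈ 2.668 bits/symbol.

2.668 bits/symbol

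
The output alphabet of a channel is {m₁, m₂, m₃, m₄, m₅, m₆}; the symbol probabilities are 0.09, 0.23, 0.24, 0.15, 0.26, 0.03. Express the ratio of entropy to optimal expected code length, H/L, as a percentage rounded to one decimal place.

Entropy H = −Σ p log₂ p ≈ 2.3621 bits.
Huffman merges: 3/100+9/100→3/25; 3/25+3/20→27/100; 23/100+6/25→47/100; 13/50+27/100→53/100; 47/100+53/100→1. L = 239/100 ≈ 2.3900.
Efficiency = H/L = 2.3621/2.3900 = 98.8%.

98.8%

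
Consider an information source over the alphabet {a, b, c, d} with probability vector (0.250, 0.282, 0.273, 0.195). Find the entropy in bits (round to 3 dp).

1.986 bits

H = −Σ pᵢ log₂ pᵢ.
−0.250·log₂(0.250) = 0.5000
−0.282·log₂(0.282) = 0.5150
−0.273·log₂(0.273) = 0.5113
−0.195·log₂(0.195) = 0.4599
Sum ≈ 1.9862 → 1.986 bits.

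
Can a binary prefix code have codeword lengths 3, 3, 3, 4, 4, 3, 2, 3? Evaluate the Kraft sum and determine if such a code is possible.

With common denominator 2^4 = 16: Σ 2^(−ℓᵢ) = 2/16 + 2/16 + 2/16 + 1/16 + 1/16 + 2/16 + 4/16 + 2/16 = 16/16 = 1.
Kraft's inequality requires Σ ≤ 1; here Σ = 1 ≤ 1, so such a prefix code exists.

1; yes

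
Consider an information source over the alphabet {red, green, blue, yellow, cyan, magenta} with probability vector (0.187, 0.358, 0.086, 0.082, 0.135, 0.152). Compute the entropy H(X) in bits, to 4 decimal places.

2.3863 bits

H = −Σ pᵢ log₂ pᵢ.
−0.187·log₂(0.187) = 0.4523
−0.358·log₂(0.358) = 0.5305
−0.086·log₂(0.086) = 0.3044
−0.082·log₂(0.082) = 0.2959
−0.135·log₂(0.135) = 0.3900
−0.152·log₂(0.152) = 0.4131
Sum ≈ 2.3863 → 2.3863 bits.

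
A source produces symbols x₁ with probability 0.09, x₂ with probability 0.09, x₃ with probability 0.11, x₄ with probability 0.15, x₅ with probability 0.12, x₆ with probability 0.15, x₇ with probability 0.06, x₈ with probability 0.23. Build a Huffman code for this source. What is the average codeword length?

Repeatedly combine the two least-probable nodes; the expected code length is the sum of the merged weights.
merge 3/50 + 9/100 → 3/20
merge 9/100 + 11/100 → 1/5
merge 3/25 + 3/20 → 27/100
merge 3/20 + 3/20 → 3/10
merge 1/5 + 23/100 → 43/100
merge 27/100 + 3/10 → 57/100
merge 43/100 + 57/100 → 1
L = 3/20 + 1/5 + 27/100 + 3/10 + 43/100 + 57/100 + 1 = 73/25 = 2.92 bits/symbol.

2.92 bits/symbol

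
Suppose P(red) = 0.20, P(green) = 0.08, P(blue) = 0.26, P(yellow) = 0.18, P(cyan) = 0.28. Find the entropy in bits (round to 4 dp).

2.2207 bits

H = −Σ pᵢ log₂ pᵢ.
−0.20·log₂(0.20) = 0.4644
−0.08·log₂(0.08) = 0.2915
−0.26·log₂(0.26) = 0.5053
−0.18·log₂(0.18) = 0.4453
−0.28·log₂(0.28) = 0.5142
Sum ≈ 2.2207 → 2.2207 bits.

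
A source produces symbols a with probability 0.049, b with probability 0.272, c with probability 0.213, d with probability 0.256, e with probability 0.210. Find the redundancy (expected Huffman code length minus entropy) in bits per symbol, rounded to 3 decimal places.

0.084 bits

Entropy H = −Σ p log₂ p ≈ 2.1754 bits.
Huffman merges: 49/1000+21/100→259/1000; 213/1000+32/125→469/1000; 259/1000+34/125→531/1000; 469/1000+531/1000→1. L = 2259/1000 ≈ 2.2590.
L − H = 2.2590 − 2.1754 = 0.084 bits.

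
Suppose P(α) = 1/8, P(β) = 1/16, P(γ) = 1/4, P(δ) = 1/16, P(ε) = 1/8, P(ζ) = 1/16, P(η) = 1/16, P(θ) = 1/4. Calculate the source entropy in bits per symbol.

Each probability is a power of 1/2, so log₂(1/p) is an integer.
H = Σ p·log₂(1/p) = 1/8·3 + 1/16·4 + 1/4·2 + 1/16·4 + 1/8·3 + 1/16·4 + 1/16·4 + 1/4·2 = 2.75 bits.

2.75 bits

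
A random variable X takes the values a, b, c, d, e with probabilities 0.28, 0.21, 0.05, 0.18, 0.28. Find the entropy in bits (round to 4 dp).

2.1627 bits

H = −Σ pᵢ log₂ pᵢ.
−0.28·log₂(0.28) = 0.5142
−0.21·log₂(0.21) = 0.4728
−0.05·log₂(0.05) = 0.2161
−0.18·log₂(0.18) = 0.4453
−0.28·log₂(0.28) = 0.5142
Sum ≈ 2.1627 → 2.1627 bits.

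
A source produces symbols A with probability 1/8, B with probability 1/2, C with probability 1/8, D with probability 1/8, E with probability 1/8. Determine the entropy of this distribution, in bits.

2 bits

Each probability is a power of 1/2, so log₂(1/p) is an integer.
H = Σ p·log₂(1/p) = 1/8·3 + 1/2·1 + 1/8·3 + 1/8·3 + 1/8·3 = 2 bits.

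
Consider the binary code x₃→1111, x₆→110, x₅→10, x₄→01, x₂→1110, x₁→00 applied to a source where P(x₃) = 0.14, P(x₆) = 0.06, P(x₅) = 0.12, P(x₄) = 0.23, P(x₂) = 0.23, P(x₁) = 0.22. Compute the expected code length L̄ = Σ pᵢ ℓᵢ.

2.8 bits/symbol

L̄ = Σ pᵢ·ℓᵢ = 0.14·4 + 0.06·3 + 0.12·2 + 0.23·2 + 0.23·4 + 0.22·2 = 2.8 bits/symbol.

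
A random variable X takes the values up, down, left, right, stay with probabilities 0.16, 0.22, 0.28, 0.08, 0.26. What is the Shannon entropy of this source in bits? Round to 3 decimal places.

2.215 bits

H = −Σ pᵢ log₂ pᵢ.
−0.16·log₂(0.16) = 0.4230
−0.22·log₂(0.22) = 0.4806
−0.28·log₂(0.28) = 0.5142
−0.08·log₂(0.08) = 0.2915
−0.26·log₂(0.26) = 0.5053
Sum ≈ 2.2146 → 2.215 bits.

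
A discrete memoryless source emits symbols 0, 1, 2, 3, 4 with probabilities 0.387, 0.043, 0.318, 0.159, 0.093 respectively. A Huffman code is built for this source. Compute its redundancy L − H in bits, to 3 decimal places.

Entropy H = −Σ p log₂ p ≈ 1.9913 bits.
Huffman merges: 43/1000+93/1000→17/125; 17/125+159/1000→59/200; 59/200+159/500→613/1000; 387/1000+613/1000→1. L = 511/250 ≈ 2.0440.
L − H = 2.0440 − 1.9913 = 0.053 bits.

0.053 bits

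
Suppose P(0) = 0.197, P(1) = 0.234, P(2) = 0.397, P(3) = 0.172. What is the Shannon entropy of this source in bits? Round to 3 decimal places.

H = −Σ pᵢ log₂ pᵢ.
−0.197·log₂(0.197) = 0.4617
−0.234·log₂(0.234) = 0.4903
−0.397·log₂(0.397) = 0.5291
−0.172·log₂(0.172) = 0.4368
Sum ≈ 1.9180 → 1.918 bits.

1.918 bits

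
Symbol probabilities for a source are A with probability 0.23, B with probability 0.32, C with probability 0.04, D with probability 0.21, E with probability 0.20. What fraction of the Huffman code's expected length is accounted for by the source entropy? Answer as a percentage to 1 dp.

95.4%

Entropy H = −Σ p log₂ p ≈ 2.1367 bits.
Huffman merges: 1/25+1/5→6/25; 21/100+23/100→11/25; 6/25+8/25→14/25; 11/25+14/25→1. L = 56/25 ≈ 2.2400.
Efficiency = H/L = 2.1367/2.2400 = 95.4%.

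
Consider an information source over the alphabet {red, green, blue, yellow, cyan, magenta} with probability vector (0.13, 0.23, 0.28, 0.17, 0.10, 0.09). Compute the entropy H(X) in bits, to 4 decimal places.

2.4640 bits

H = −Σ pᵢ log₂ pᵢ.
−0.13·log₂(0.13) = 0.3826
−0.23·log₂(0.23) = 0.4877
−0.28·log₂(0.28) = 0.5142
−0.17·log₂(0.17) = 0.4346
−0.10·log₂(0.10) = 0.3322
−0.09·log₂(0.09) = 0.3127
Sum ≈ 2.4640 → 2.4640 bits.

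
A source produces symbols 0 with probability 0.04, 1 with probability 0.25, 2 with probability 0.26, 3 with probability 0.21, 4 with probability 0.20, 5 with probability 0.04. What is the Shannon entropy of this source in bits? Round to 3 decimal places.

2.314 bits

H = −Σ pᵢ log₂ pᵢ.
−0.04·log₂(0.04) = 0.1858
−0.25·log₂(0.25) = 0.5000
−0.26·log₂(0.26) = 0.5053
−0.21·log₂(0.21) = 0.4728
−0.20·log₂(0.20) = 0.4644
−0.04·log₂(0.04) = 0.1858
Sum ≈ 2.3140 → 2.314 bits.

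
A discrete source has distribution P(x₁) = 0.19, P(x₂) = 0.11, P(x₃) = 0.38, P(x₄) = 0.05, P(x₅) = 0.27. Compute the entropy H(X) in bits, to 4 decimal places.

2.0621 bits

H = −Σ pᵢ log₂ pᵢ.
−0.19·log₂(0.19) = 0.4552
−0.11·log₂(0.11) = 0.3503
−0.38·log₂(0.38) = 0.5305
−0.05·log₂(0.05) = 0.2161
−0.27·log₂(0.27) = 0.5100
Sum ≈ 2.0621 → 2.0621 bits.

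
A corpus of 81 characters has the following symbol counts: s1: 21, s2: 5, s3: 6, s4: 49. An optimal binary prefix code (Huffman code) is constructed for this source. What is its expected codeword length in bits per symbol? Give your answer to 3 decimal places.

1.531 bits/symbol

Probabilities are the counts divided by 81.
Repeatedly combine the two least-probable nodes; the expected code length is the sum of the merged weights.
merge 5/81 + 2/27 → 11/81
merge 11/81 + 7/27 → 32/81
merge 32/81 + 49/81 → 1
L = 11/81 + 32/81 + 1 = 124/81 ≈ 1.531 bits/symbol.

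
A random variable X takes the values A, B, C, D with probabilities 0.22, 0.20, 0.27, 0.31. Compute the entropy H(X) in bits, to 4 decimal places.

H = −Σ pᵢ log₂ pᵢ.
−0.22·log₂(0.22) = 0.4806
−0.20·log₂(0.20) = 0.4644
−0.27·log₂(0.27) = 0.5100
−0.31·log₂(0.31) = 0.5238
Sum ≈ 1.9788 → 1.9788 bits.

1.9788 bits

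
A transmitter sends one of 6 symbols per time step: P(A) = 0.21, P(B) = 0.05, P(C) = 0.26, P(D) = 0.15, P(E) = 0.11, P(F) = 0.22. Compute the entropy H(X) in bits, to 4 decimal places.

H = −Σ pᵢ log₂ pᵢ.
−0.21·log₂(0.21) = 0.4728
−0.05·log₂(0.05) = 0.2161
−0.26·log₂(0.26) = 0.5053
−0.15·log₂(0.15) = 0.4105
−0.11·log₂(0.11) = 0.3503
−0.22·log₂(0.22) = 0.4806
Sum ≈ 2.4356 → 2.4356 bits.

2.4356 bits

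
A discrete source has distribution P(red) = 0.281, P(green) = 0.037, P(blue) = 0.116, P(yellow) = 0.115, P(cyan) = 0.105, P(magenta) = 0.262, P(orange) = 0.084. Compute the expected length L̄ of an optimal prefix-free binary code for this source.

Repeatedly combine the two least-probable nodes; the expected code length is the sum of the merged weights.
merge 37/1000 + 21/250 → 121/1000
merge 21/200 + 23/200 → 11/50
merge 29/250 + 121/1000 → 237/1000
merge 11/50 + 237/1000 → 457/1000
merge 131/500 + 281/1000 → 543/1000
merge 457/1000 + 543/1000 → 1
L = 121/1000 + 11/50 + 237/1000 + 457/1000 + 543/1000 + 1 = 1289/500 = 2.578 bits/symbol.

2.578 bits/symbol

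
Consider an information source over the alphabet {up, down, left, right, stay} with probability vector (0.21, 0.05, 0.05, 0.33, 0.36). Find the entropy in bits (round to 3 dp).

H = −Σ pᵢ log₂ pᵢ.
−0.21·log₂(0.21) = 0.4728
−0.05·log₂(0.05) = 0.2161
−0.05·log₂(0.05) = 0.2161
−0.33·log₂(0.33) = 0.5278
−0.36·log₂(0.36) = 0.5306
Sum ≈ 1.9635 → 1.963 bits.

1.963 bits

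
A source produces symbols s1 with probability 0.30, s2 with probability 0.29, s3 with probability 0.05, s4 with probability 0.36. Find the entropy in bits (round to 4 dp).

1.7857 bits

H = −Σ pᵢ log₂ pᵢ.
−0.30·log₂(0.30) = 0.5211
−0.29·log₂(0.29) = 0.5179
−0.05·log₂(0.05) = 0.2161
−0.36·log₂(0.36) = 0.5306
Sum ≈ 1.7857 → 1.7857 bits.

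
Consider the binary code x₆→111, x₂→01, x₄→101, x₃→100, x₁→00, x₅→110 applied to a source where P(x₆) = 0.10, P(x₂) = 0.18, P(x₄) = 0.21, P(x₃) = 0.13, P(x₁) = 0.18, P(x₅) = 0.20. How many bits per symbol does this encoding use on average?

L̄ = Σ pᵢ·ℓᵢ = 0.10·3 + 0.18·2 + 0.21·3 + 0.13·3 + 0.18·2 + 0.20·3 = 2.64 bits/symbol.

2.64 bits/symbol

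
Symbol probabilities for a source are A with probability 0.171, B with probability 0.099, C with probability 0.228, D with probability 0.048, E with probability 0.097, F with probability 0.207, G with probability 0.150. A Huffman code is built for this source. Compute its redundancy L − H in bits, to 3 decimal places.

Entropy H = −Σ p log₂ p ≈ 2.6700 bits.
Huffman merges: 6/125+97/1000→29/200; 99/1000+29/200→61/250; 3/20+171/1000→321/1000; 207/1000+57/250→87/200; 61/250+321/1000→113/200; 87/200+113/200→1. L = 271/100 ≈ 2.7100.
L − H = 2.7100 − 2.6700 = 0.040 bits.

0.040 bits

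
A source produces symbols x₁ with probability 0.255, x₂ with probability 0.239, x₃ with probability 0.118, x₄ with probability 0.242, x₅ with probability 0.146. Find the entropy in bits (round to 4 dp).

H = −Σ pᵢ log₂ pᵢ.
−0.255·log₂(0.255) = 0.5027
−0.239·log₂(0.239) = 0.4935
−0.118·log₂(0.118) = 0.3638
−0.242·log₂(0.242) = 0.4954
−0.146·log₂(0.146) = 0.4053
Sum ≈ 2.2607 → 2.2607 bits.

2.2607 bits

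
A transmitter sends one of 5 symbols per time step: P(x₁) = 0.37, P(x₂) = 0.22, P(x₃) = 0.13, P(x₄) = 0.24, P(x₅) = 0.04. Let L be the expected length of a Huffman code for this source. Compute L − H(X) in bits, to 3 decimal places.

Entropy H = −Σ p log₂ p ≈ 2.0738 bits.
Huffman merges: 1/25+13/100→17/100; 17/100+11/50→39/100; 6/25+37/100→61/100; 39/100+61/100→1. L = 217/100 ≈ 2.1700.
L − H = 2.1700 − 2.0738 = 0.096 bits.

0.096 bits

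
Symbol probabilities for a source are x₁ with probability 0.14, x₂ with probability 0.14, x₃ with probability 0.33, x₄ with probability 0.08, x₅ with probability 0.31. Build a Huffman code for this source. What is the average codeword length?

Repeatedly combine the two least-probable nodes; the expected code length is the sum of the merged weights.
merge 2/25 + 7/50 → 11/50
merge 7/50 + 11/50 → 9/25
merge 31/100 + 33/100 → 16/25
merge 9/25 + 16/25 → 1
L = 11/50 + 9/25 + 16/25 + 1 = 111/50 = 2.22 bits/symbol.

2.22 bits/symbol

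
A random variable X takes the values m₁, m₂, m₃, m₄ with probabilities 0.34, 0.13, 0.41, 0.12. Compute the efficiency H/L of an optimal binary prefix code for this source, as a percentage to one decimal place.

98.2%

Entropy H = −Σ p log₂ p ≈ 1.8063 bits.
Huffman merges: 3/25+13/100→1/4; 1/4+17/50→59/100; 41/100+59/100→1. L = 46/25 ≈ 1.8400.
Efficiency = H/L = 1.8063/1.8400 = 98.2%.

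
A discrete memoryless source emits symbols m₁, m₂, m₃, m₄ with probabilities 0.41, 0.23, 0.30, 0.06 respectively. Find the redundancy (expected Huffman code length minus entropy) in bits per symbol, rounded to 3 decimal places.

Entropy H = −Σ p log₂ p ≈ 1.7797 bits.
Huffman merges: 3/50+23/100→29/100; 29/100+3/10→59/100; 41/100+59/100→1. L = 47/25 ≈ 1.8800.
L − H = 1.8800 − 1.7797 = 0.100 bits.

0.100 bits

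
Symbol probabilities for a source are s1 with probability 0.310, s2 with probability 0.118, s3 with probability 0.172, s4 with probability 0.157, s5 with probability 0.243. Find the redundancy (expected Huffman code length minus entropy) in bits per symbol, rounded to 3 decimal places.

Entropy H = −Σ p log₂ p ≈ 2.2397 bits.
Huffman merges: 59/500+157/1000→11/40; 43/250+243/1000→83/200; 11/40+31/100→117/200; 83/200+117/200→1. L = 91/40 ≈ 2.2750.
L − H = 2.2750 − 2.2397 = 0.035 bits.

0.035 bits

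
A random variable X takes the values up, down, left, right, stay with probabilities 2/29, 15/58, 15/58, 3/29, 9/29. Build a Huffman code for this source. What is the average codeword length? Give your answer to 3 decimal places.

2.172 bits/symbol

Repeatedly combine the two least-probable nodes; the expected code length is the sum of the merged weights.
merge 2/29 + 3/29 → 5/29
merge 5/29 + 15/58 → 25/58
merge 15/58 + 9/29 → 33/58
merge 25/58 + 33/58 → 1
L = 5/29 + 25/58 + 33/58 + 1 = 63/29 ≈ 2.172 bits/symbol.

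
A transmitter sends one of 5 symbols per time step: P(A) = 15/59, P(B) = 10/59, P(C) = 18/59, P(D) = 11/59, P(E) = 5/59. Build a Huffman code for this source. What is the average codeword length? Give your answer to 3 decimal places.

Repeatedly combine the two least-probable nodes; the expected code length is the sum of the merged weights.
merge 5/59 + 10/59 → 15/59
merge 11/59 + 15/59 → 26/59
merge 15/59 + 18/59 → 33/59
merge 26/59 + 33/59 → 1
L = 15/59 + 26/59 + 33/59 + 1 = 133/59 ≈ 2.254 bits/symbol.

2.254 bits/symbol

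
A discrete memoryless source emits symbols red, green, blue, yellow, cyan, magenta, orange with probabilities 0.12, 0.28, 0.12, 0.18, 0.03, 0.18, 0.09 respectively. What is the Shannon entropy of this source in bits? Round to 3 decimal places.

2.603 bits

H = −Σ pᵢ log₂ pᵢ.
−0.12·log₂(0.12) = 0.3671
−0.28·log₂(0.28) = 0.5142
−0.12·log₂(0.12) = 0.3671
−0.18·log₂(0.18) = 0.4453
−0.03·log₂(0.03) = 0.1518
−0.18·log₂(0.18) = 0.4453
−0.09·log₂(0.09) = 0.3127
Sum ≈ 2.6034 → 2.603 bits.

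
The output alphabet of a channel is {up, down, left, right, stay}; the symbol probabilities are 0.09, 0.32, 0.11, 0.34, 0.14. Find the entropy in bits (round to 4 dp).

2.1153 bits

H = −Σ pᵢ log₂ pᵢ.
−0.09·log₂(0.09) = 0.3127
−0.32·log₂(0.32) = 0.5260
−0.11·log₂(0.11) = 0.3503
−0.34·log₂(0.34) = 0.5292
−0.14·log₂(0.14) = 0.3971
Sum ≈ 2.1153 → 2.1153 bits.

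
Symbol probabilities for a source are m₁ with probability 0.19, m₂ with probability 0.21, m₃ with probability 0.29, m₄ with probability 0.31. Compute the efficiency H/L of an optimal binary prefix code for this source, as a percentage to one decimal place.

Entropy H = −Σ p log₂ p ≈ 1.9697 bits.
Huffman merges: 19/100+21/100→2/5; 29/100+31/100→3/5; 2/5+3/5→1. L = 2 ≈ 2.0000.
Efficiency = H/L = 1.9697/2.0000 = 98.5%.

98.5%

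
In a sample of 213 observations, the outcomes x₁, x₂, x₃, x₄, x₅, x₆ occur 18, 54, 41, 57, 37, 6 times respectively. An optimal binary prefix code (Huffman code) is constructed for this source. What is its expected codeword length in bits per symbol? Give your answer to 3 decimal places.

2.399 bits/symbol

Probabilities are the counts divided by 213.
Repeatedly combine the two least-probable nodes; the expected code length is the sum of the merged weights.
merge 2/71 + 6/71 → 8/71
merge 8/71 + 37/213 → 61/213
merge 41/213 + 18/71 → 95/213
merge 19/71 + 61/213 → 118/213
merge 95/213 + 118/213 → 1
L = 8/71 + 61/213 + 95/213 + 118/213 + 1 = 511/213 ≈ 2.399 bits/symbol.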